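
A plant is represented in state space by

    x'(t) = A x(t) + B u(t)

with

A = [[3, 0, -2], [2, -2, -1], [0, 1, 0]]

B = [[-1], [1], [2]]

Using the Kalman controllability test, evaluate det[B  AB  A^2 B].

AB = [[-7], [-6], [1]]
A^2B = [[-23], [-3], [-6]]
Controllability matrix C = [B  AB  A^2B] = [[-1, -7, -23], [1, -6, -3], [2, 1, -6]]
Expanding along the first row, det(C) = (-1)·((-6)·(-6) - (-3)·1) - (-7)·(1·(-6) - (-3)·2) + (-23)·(1·1 - (-6)·2) = (-1)·39 - (-7)·0 + (-23)·13 = -338
Since det(C) ≠ 0, rank(C) = 3 and the system is completely controllable.

-338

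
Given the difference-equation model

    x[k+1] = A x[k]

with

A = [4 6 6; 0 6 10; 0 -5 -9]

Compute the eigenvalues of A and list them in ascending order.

-4, 1, 4

det(zI - A) = z^3 - (tr A)z^2 + (M11 + M22 + M33)z - det A, where Mii is the 2×2 principal minor of A obtained by deleting row i and column i.
tr A = 4 + 6 + (-9) = 1; M11 = 6·(-9) - 10·(-5) = -54 - (-50) = -4; M22 = 4·(-9) - 6·0 = -36 - 0 = -36; M33 = 4·6 - 6·0 = 24 - 0 = 24; sum of minors = -16.
det A = 4·(6·(-9) - 10·(-5)) - 6·(0·(-9) - 10·0) + 6·(0·(-5) - 6·0) = 4·(-4) - 6·0 + 6·0 = -16.
So p(z) = det(zI - A) = z^3 - z^2 - 16z + 16.
Rational-root test: any integer root divides 16. Testing small divisors, z = 1 works: p(1) = 1 + (-1) + (-16) + 16 = 0, so (z - 1) is a factor.
Dividing, p(z) = (z - 1)(z^2 - 16).
Factor z^2 - 16: two numbers with sum 0 and product -16 are 4 and -4, so z^2 - 16 = (z - 4)(z + 4).
Hence p(z) = (z - 4) (z - 1) (z + 4), with roots -4, 1, 4.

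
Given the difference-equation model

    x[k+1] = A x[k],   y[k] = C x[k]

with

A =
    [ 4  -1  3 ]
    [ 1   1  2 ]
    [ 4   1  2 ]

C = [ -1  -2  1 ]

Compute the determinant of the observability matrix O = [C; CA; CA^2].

CA = [[-2, 0, -5]]
CA^2 = [[-28, -3, -16]]
Observability matrix O = [C; CA; CA^2] = [[-1, -2, 1], [-2, 0, -5], [-28, -3, -16]]
Expanding along the first row, det(O) = (-1)·(0·(-16) - (-5)·(-3)) - (-2)·((-2)·(-16) - (-5)·(-28)) + 1·((-2)·(-3) - 0·(-28)) = (-1)·(-15) - (-2)·(-108) + 1·6 = -195
Since det(O) ≠ 0, rank(O) = 3 and the system is completely observable.

-195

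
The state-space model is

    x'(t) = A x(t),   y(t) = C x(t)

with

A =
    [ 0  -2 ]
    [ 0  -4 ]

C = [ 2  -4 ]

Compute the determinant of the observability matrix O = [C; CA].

24

CA = [[0, 12]]
Observability matrix O = [C; CA] = [[2, -4], [0, 12]]
det(O) = 2·12 - (-4)·0 = 24 - 0 = 24
Since det(O) ≠ 0, rank(O) = 2 and the system is completely observable.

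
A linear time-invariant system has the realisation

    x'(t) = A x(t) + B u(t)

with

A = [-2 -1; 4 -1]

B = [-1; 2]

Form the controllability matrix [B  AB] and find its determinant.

6

AB = [[0], [-6]]
Controllability matrix C = [B  AB] = [[-1, 0], [2, -6]]
det(C) = (-1)·(-6) - 0·2 = 6 - 0 = 6
Since det(C) ≠ 0, rank(C) = 2 and the system is completely controllable.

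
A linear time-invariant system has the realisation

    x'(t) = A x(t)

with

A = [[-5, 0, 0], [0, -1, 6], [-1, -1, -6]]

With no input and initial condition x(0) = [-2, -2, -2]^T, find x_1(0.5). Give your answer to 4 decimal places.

det(sI - A) = s^3 - (tr A)s^2 + (M11 + M22 + M33)s - det A, where Mii is the 2×2 principal minor of A obtained by deleting row i and column i.
tr A = (-5) + (-1) + (-6) = -12; M11 = (-1)·(-6) - 6·(-1) = 6 - (-6) = 12; M22 = (-5)·(-6) - 0·(-1) = 30 - 0 = 30; M33 = (-5)·(-1) - 0·0 = 5 - 0 = 5; sum of minors = 47.
det A = (-5)·((-1)·(-6) - 6·(-1)) - 0·(0·(-6) - 6·(-1)) + 0·(0·(-1) - (-1)·(-1)) = (-5)·12 - 0·6 + 0·(-1) = -60.
So p(s) = det(sI - A) = s^3 + 12s^2 + 47s + 60.
Rational-root test: any integer root divides 60. Testing small divisors, s = -3 works: p(-3) = -27 + 108 + (-141) + 60 = 0, so (s + 3) is a factor.
Dividing, p(s) = (s + 3)(s^2 + 9s + 20).
Factor s^2 + 9s + 20: two numbers with sum -9 and product 20 are -4 and -5, so s^2 + 9s + 20 = (s + 4)(s + 5).
Hence p(s) = (s + 3) (s + 4) (s + 5), with roots -5, -4, -3.
The eigenvalues -5, -4, -3 are distinct and real, so A is diagonalisable and x(t) = e^{At} x(0) = V diag(e^{λ_i t}) V^{-1} x(0), where the columns of V are the eigenvectors.
λ = -5: A - (-5)I = [[0, 0, 0], [0, 4, 6], [-1, -1, -1]]. v must be orthogonal to every row; (row 2) × (row 3) = [2, -6, 4], so take v_1 = [1, -3, 2]^T.
λ = -4: A - (-4)I = [[-1, 0, 0], [0, 3, 6], [-1, -1, -2]]. v must be orthogonal to every row; (row 1) × (row 2) = [0, 6, -3], so take v_2 = [0, -2, 1]^T.
λ = -3: A - (-3)I = [[-2, 0, 0], [0, 2, 6], [-1, -1, -3]]. v must be orthogonal to every row; (row 1) × (row 2) = [0, 12, -4], so take v_3 = [0, -3, 1]^T.
V = [v_1 v_2 v_3] = [[1, 0, 0], [-3, -2, -3], [2, 1, 1]] has det V = 1, so V^{-1} = adj(V)/det V = [[1, 0, 0], [-3, 1, 3], [1, -1, -2]].
Modal coordinates z(0) = V^{-1} x(0): 1·(-2) + 0·(-2) + 0·(-2) = -2; (-3)·(-2) + 1·(-2) + 3·(-2) = -2; 1·(-2) + (-1)·(-2) + (-2)·(-2) = 4; so z(0) = [-2, -2, 4]^T.
x_1(t) = Σ_i (v_i)_1 · z_i(0) · e^{λ_i t} (row 1 of V times the modal terms).
x_1(0.5) = 1·(-2)·e^{-5·0.5} + 0·(-2)·e^{-4·0.5} + 0·4·e^{-3·0.5} = (-2)·0.082085 + 0·0.135335 + 0·0.223130 = -0.1642.

-0.1642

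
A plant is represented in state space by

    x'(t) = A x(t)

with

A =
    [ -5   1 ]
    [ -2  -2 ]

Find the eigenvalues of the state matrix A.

det(sI - A) = s^2 - (tr A)s + det A, with tr A = (-5) + (-2) = -7 and det A = (-5)·(-2) - 1·(-2) = 10 - (-2) = 12.
So p(s) = det(sI - A) = s^2 + 7s + 12.
Factor s^2 + 7s + 12: two numbers with sum -7 and product 12 are -3 and -4, so s^2 + 7s + 12 = (s + 3)(s + 4).
Hence p(s) = (s + 3) (s + 4), with roots -4, -3.
All eigenvalues have negative real part, so the system is asymptotically stable.

-4, -3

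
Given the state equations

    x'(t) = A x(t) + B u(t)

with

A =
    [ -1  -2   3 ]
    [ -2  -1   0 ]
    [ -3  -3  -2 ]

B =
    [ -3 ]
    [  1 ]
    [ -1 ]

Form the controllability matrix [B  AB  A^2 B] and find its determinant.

AB = [[-2], [5], [8]]
A^2B = [[16], [-1], [-25]]
Controllability matrix C = [B  AB  A^2B] = [[-3, -2, 16], [1, 5, -1], [-1, 8, -25]]
Expanding along the first row, det(C) = (-3)·(5·(-25) - (-1)·8) - (-2)·(1·(-25) - (-1)·(-1)) + 16·(1·8 - 5·(-1)) = (-3)·(-117) - (-2)·(-26) + 16·13 = 507
Since det(C) ≠ 0, rank(C) = 3 and the system is completely controllable.

507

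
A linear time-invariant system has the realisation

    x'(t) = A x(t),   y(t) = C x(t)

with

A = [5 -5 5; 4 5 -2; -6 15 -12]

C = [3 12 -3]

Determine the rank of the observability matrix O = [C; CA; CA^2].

CA = [[81, 0, 27]]
CA^2 = [[243, 0, 81]]
Observability matrix O = [C; CA; CA^2] = [[3, 12, -3], [81, 0, 27], [243, 0, 81]]
The columns c1, c2, c3 of O are linearly dependent: -c1 + c2 + 3·c3 = 0 (check each entry), so rank(O) ≤ 2.
The 2×2 minor from rows 1, 2, columns 1, 2 is 3·0 - 12·81 = 0 - 972 = -972 ≠ 0, so rank(O) = 2.
rank(O) = 2 < n = 3, so the pair (A, C) is not completely observable.

2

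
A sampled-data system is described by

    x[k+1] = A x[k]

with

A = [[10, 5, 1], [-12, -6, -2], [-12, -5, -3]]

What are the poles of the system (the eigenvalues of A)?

det(zI - A) = z^3 - (tr A)z^2 + (M11 + M22 + M33)z - det A, where Mii is the 2×2 principal minor of A obtained by deleting row i and column i.
tr A = 10 + (-6) + (-3) = 1; M11 = (-6)·(-3) - (-2)·(-5) = 18 - 10 = 8; M22 = 10·(-3) - 1·(-12) = -30 - (-12) = -18; M33 = 10·(-6) - 5·(-12) = -60 - (-60) = 0; sum of minors = -10.
det A = 10·((-6)·(-3) - (-2)·(-5)) - 5·((-12)·(-3) - (-2)·(-12)) + 1·((-12)·(-5) - (-6)·(-12)) = 10·8 - 5·12 + 1·(-12) = 8.
So p(z) = det(zI - A) = z^3 - z^2 - 10z - 8.
Rational-root test: any integer root divides -8. Testing small divisors, z = -1 works: p(-1) = -1 + (-1) + 10 + (-8) = 0, so (z + 1) is a factor.
Dividing, p(z) = (z + 1)(z^2 - 2z - 8).
Factor z^2 - 2z - 8: two numbers with sum 2 and product -8 are 4 and -2, so z^2 - 2z - 8 = (z - 4)(z + 2).
Hence p(z) = (z - 4) (z + 1) (z + 2), with roots -2, -1, 4.

-2, -1, 4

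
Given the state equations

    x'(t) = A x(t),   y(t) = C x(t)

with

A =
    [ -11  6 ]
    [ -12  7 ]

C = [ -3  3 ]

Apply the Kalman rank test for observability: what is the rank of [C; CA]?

CA = [[-3, 3]]
Observability matrix O = [C; CA] = [[-3, 3], [-3, 3]]
Every row of O is a scalar multiple of row 1 = [-3, 3] (multipliers 1, 1), so the rows span a one-dimensional space.
O ≠ 0, hence rank(O) = 1.
rank(O) = 1 < n = 2, so the pair (A, C) is not completely observable.

1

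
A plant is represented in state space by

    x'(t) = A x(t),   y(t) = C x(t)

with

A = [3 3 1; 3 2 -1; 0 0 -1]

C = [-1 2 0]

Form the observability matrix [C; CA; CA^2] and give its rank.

3

CA = [[3, 1, -3]]
CA^2 = [[12, 11, 5]]
Observability matrix O = [C; CA; CA^2] = [[-1, 2, 0], [3, 1, -3], [12, 11, 5]]
det(O) = (-1)·(1·5 - (-3)·11) - 2·(3·5 - (-3)·12) + 0·(3·11 - 1·12) = (-1)·38 - 2·51 + 0·21 = -140 ≠ 0, so rank(O) = 3.
rank(O) = 3 = n, so the pair (A, C) is completely observable.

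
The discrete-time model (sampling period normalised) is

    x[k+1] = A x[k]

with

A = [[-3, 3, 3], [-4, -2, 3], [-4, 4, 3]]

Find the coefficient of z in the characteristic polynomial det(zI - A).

3

Expand det(zI - A) for the 3×3 matrix.
p(z) = z^3 + 2z^2 + 3z + 18.
(Check: constant term = det(-A) = (-1)^3 det A = 18; coefficient of z^2 = -tr A = 2.)
The coefficient of z is 3.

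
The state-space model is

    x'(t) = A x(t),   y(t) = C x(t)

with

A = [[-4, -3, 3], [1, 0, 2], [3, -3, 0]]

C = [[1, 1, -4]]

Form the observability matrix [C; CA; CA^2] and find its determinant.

4446

CA = [[-15, 9, 5]]
CA^2 = [[84, 30, -27]]
Observability matrix O = [C; CA; CA^2] = [[1, 1, -4], [-15, 9, 5], [84, 30, -27]]
Expanding along the first row, det(O) = 1·(9·(-27) - 5·30) - 1·((-15)·(-27) - 5·84) + (-4)·((-15)·30 - 9·84) = 1·(-393) - 1·(-15) + (-4)·(-1206) = 4446
Since det(O) ≠ 0, rank(O) = 3 and the system is completely observable.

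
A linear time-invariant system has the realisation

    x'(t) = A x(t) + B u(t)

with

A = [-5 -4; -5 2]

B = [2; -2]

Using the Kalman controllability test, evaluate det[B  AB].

AB = [[-2], [-14]]
Controllability matrix C = [B  AB] = [[2, -2], [-2, -14]]
det(C) = 2·(-14) - (-2)·(-2) = -28 - 4 = -32
Since det(C) ≠ 0, rank(C) = 2 and the system is completely controllable.

-32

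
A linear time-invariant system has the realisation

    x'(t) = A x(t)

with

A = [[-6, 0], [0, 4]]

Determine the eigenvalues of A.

det(sI - A) = s^2 - (tr A)s + det A, with tr A = (-6) + 4 = -2 and det A = (-6)·4 - 0·0 = -24 - 0 = -24.
So p(s) = det(sI - A) = s^2 + 2s - 24.
Factor s^2 + 2s - 24: two numbers with sum -2 and product -24 are 4 and -6, so s^2 + 2s - 24 = (s - 4)(s + 6).
Hence p(s) = (s - 4) (s + 6), with roots -6, 4.
At least one eigenvalue has non-negative real part, so the system is not asymptotically stable.

-6, 4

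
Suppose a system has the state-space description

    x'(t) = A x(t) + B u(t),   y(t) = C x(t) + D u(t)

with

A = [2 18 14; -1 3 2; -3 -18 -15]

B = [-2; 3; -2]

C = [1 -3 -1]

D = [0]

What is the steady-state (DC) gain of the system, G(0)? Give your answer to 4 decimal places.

-5.6667

G(0) = C(-A)^{-1}B + D = -C A^{-1} B + D.
det A = -18, so A^{-1} = (1/-18)·adj(A) = [[1/2, -1, 1/3], [7/6, -2/3, 1], [-3/2, 1, -4/3]]
A^{-1} B = [-14/3, -19/3, 26/3]^T
C A^{-1} B = 17/3
G(0) = D - C A^{-1} B = 0 - (17/3) = -17/3 ≈ -5.6667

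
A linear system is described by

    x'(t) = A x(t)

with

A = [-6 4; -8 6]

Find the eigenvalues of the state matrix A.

det(sI - A) = s^2 - (tr A)s + det A, with tr A = (-6) + 6 = 0 and det A = (-6)·6 - 4·(-8) = -36 - (-32) = -4.
So p(s) = det(sI - A) = s^2 - 4.
Factor s^2 - 4: two numbers with sum 0 and product -4 are 2 and -2, so s^2 - 4 = (s - 2)(s + 2).
Hence p(s) = (s - 2) (s + 2), with roots -2, 2.
At least one eigenvalue has non-negative real part, so the system is not asymptotically stable.

-2, 2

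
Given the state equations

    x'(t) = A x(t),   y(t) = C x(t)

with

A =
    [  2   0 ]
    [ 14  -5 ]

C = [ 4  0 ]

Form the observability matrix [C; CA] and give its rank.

CA = [[8, 0]]
Observability matrix O = [C; CA] = [[4, 0], [8, 0]]
Every row of O is a scalar multiple of row 1 = [4, 0] (multipliers 1, 2), so the rows span a one-dimensional space.
O ≠ 0, hence rank(O) = 1.
rank(O) = 1 < n = 2, so the pair (A, C) is not completely observable.

1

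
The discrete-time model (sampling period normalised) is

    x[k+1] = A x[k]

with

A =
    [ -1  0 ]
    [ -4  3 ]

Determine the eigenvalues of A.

-1, 3

det(zI - A) = z^2 - (tr A)z + det A, with tr A = (-1) + 3 = 2 and det A = (-1)·3 - 0·(-4) = -3 - 0 = -3.
So p(z) = det(zI - A) = z^2 - 2z - 3.
Factor z^2 - 2z - 3: two numbers with sum 2 and product -3 are 3 and -1, so z^2 - 2z - 3 = (z - 3)(z + 1).
Hence p(z) = (z - 3) (z + 1), with roots -1, 3.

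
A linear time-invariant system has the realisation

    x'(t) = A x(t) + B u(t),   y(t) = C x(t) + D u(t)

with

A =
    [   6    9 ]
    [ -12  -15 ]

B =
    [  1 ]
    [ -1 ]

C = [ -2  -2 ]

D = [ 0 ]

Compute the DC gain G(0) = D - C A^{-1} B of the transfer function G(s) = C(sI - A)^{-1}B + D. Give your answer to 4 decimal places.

G(0) = C(-A)^{-1}B + D = -C A^{-1} B + D.
det A = 18, so A^{-1} = (1/18)·adj(A) = [[-5/6, -1/2], [2/3, 1/3]]
A^{-1} B = [-1/3, 1/3]^T
C A^{-1} B = 0
G(0) = D - C A^{-1} B = 0 - (0) = 0

0.0000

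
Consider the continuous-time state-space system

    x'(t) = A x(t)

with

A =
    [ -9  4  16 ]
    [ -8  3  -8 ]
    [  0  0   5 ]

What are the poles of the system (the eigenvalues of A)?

det(sI - A) = s^3 - (tr A)s^2 + (M11 + M22 + M33)s - det A, where Mii is the 2×2 principal minor of A obtained by deleting row i and column i.
tr A = (-9) + 3 + 5 = -1; M11 = 3·5 - (-8)·0 = 15 - 0 = 15; M22 = (-9)·5 - 16·0 = -45 - 0 = -45; M33 = (-9)·3 - 4·(-8) = -27 - (-32) = 5; sum of minors = -25.
det A = (-9)·(3·5 - (-8)·0) - 4·((-8)·5 - (-8)·0) + 16·((-8)·0 - 3·0) = (-9)·15 - 4·(-40) + 16·0 = 25.
So p(s) = det(sI - A) = s^3 + s^2 - 25s - 25.
Rational-root test: any integer root divides -25. Testing small divisors, s = -1 works: p(-1) = -1 + 1 + 25 + (-25) = 0, so (s + 1) is a factor.
Dividing, p(s) = (s + 1)(s^2 - 25).
Factor s^2 - 25: two numbers with sum 0 and product -25 are 5 and -5, so s^2 - 25 = (s - 5)(s + 5).
Hence p(s) = (s - 5) (s + 1) (s + 5), with roots -5, -1, 5.
At least one eigenvalue has non-negative real part, so the system is not asymptotically stable.

-5, -1, 5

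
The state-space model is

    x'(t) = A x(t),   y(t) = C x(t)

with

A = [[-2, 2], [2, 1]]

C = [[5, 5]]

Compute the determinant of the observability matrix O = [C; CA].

CA = [[0, 15]]
Observability matrix O = [C; CA] = [[5, 5], [0, 15]]
det(O) = 5·15 - 5·0 = 75 - 0 = 75
Since det(O) ≠ 0, rank(O) = 2 and the system is completely observable.

75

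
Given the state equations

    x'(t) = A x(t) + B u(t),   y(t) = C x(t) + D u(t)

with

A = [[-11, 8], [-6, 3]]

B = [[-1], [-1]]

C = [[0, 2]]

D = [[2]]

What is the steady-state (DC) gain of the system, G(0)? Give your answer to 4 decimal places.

1.3333

G(0) = C(-A)^{-1}B + D = -C A^{-1} B + D.
det A = 15, so A^{-1} = (1/15)·adj(A) = [[1/5, -8/15], [2/5, -11/15]]
A^{-1} B = [1/3, 1/3]^T
C A^{-1} B = 2/3
G(0) = D - C A^{-1} B = 2 - (2/3) = 4/3 ≈ 1.3333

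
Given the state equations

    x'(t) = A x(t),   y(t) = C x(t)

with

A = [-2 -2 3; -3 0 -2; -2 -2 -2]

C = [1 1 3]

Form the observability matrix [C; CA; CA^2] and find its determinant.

CA = [[-11, -8, -5]]
CA^2 = [[56, 32, -7]]
Observability matrix O = [C; CA; CA^2] = [[1, 1, 3], [-11, -8, -5], [56, 32, -7]]
Expanding along the first row, det(O) = 1·((-8)·(-7) - (-5)·32) - 1·((-11)·(-7) - (-5)·56) + 3·((-11)·32 - (-8)·56) = 1·216 - 1·357 + 3·96 = 147
Since det(O) ≠ 0, rank(O) = 3 and the system is completely observable.

147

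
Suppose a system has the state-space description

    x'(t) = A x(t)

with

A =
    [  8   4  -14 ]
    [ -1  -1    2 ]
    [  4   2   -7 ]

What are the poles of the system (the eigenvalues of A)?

det(sI - A) = s^3 - (tr A)s^2 + (M11 + M22 + M33)s - det A, where Mii is the 2×2 principal minor of A obtained by deleting row i and column i.
tr A = 8 + (-1) + (-7) = 0; M11 = (-1)·(-7) - 2·2 = 7 - 4 = 3; M22 = 8·(-7) - (-14)·4 = -56 - (-56) = 0; M33 = 8·(-1) - 4·(-1) = -8 - (-4) = -4; sum of minors = -1.
det A = 8·((-1)·(-7) - 2·2) - 4·((-1)·(-7) - 2·4) + (-14)·((-1)·2 - (-1)·4) = 8·3 - 4·(-1) + (-14)·2 = 0.
So p(s) = det(sI - A) = s^3 - s.
The constant term is 0, so p(s) = s(s^2 - 1).
Factor s^2 - 1: two numbers with sum 0 and product -1 are 1 and -1, so s^2 - 1 = (s - 1)(s + 1).
Hence p(s) = s (s - 1) (s + 1), with roots -1, 0, 1.
At least one eigenvalue has non-negative real part, so the system is not asymptotically stable.

-1, 0, 1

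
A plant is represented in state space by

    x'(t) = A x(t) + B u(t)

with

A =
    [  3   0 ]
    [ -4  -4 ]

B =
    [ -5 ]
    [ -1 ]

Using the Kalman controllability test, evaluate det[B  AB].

AB = [[-15], [24]]
Controllability matrix C = [B  AB] = [[-5, -15], [-1, 24]]
det(C) = (-5)·24 - (-15)·(-1) = -120 - 15 = -135
Since det(C) ≠ 0, rank(C) = 2 and the system is completely controllable.

-135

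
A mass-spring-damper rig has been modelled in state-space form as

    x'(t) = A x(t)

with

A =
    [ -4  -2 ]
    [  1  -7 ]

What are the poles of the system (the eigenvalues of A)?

det(sI - A) = s^2 - (tr A)s + det A, with tr A = (-4) + (-7) = -11 and det A = (-4)·(-7) - (-2)·1 = 28 - (-2) = 30.
So p(s) = det(sI - A) = s^2 + 11s + 30.
Factor s^2 + 11s + 30: two numbers with sum -11 and product 30 are -5 and -6, so s^2 + 11s + 30 = (s + 5)(s + 6).
Hence p(s) = (s + 5) (s + 6), with roots -6, -5.
All eigenvalues have negative real part, so the system is asymptotically stable.

-6, -5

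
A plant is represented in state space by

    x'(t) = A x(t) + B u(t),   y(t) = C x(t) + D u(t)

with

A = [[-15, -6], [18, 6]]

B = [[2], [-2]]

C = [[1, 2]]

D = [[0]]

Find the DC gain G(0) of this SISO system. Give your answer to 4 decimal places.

0.6667

G(0) = C(-A)^{-1}B + D = -C A^{-1} B + D.
det A = 18, so A^{-1} = (1/18)·adj(A) = [[1/3, 1/3], [-1, -5/6]]
A^{-1} B = [0, -1/3]^T
C A^{-1} B = -2/3
G(0) = D - C A^{-1} B = 0 - (-2/3) = 2/3 ≈ 0.6667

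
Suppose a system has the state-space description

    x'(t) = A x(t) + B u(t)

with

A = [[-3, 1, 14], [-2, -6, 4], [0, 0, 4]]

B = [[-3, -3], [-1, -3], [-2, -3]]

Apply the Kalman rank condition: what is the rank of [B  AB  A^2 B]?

AB = [[-20, -36], [4, 12], [-8, -12]]
A^2B = [[-48, -48], [-16, -48], [-32, -48]]
Controllability matrix C = [B  AB  A^2B] = [[-3, -3, -20, -36, -48, -48], [-1, -3, 4, 12, -16, -48], [-2, -3, -8, -12, -32, -48]]
The rows r1, r2, r3 of C are linearly dependent: -r1 - r2 + 2·r3 = 0 (check each entry), so rank(C) ≤ 2.
The 2×2 minor from rows 1, 2, columns 1, 2 is (-3)·(-3) - (-3)·(-1) = 9 - 3 = 6 ≠ 0, so rank(C) = 2.
rank(C) = 2 < n = 3, so the pair (A, B) is not completely controllable.

2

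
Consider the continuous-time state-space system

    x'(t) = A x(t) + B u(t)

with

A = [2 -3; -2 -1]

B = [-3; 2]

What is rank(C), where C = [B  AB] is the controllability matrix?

2

AB = [[-12], [4]]
Controllability matrix C = [B  AB] = [[-3, -12], [2, 4]]
det(C) = (-3)·4 - (-12)·2 = -12 - (-24) = 12 ≠ 0, so rank(C) = 2.
rank(C) = 2 = n, so the pair (A, B) is completely controllable.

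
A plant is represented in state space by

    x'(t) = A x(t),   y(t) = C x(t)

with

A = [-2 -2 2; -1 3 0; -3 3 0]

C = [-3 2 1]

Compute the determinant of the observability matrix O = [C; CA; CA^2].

-546

CA = [[1, 15, -6]]
CA^2 = [[1, 25, 2]]
Observability matrix O = [C; CA; CA^2] = [[-3, 2, 1], [1, 15, -6], [1, 25, 2]]
Expanding along the first row, det(O) = (-3)·(15·2 - (-6)·25) - 2·(1·2 - (-6)·1) + 1·(1·25 - 15·1) = (-3)·180 - 2·8 + 1·10 = -546
Since det(O) ≠ 0, rank(O) = 3 and the system is completely observable.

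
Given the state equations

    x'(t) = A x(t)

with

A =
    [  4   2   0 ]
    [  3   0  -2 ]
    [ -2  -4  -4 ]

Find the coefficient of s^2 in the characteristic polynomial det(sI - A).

Expand det(sI - A) for the 3×3 matrix.
p(s) = s^3 - 30s.
(Check: constant term = det(-A) = (-1)^3 det A = 0; coefficient of s^2 = -tr A = 0.)
The coefficient of s^2 is 0.

0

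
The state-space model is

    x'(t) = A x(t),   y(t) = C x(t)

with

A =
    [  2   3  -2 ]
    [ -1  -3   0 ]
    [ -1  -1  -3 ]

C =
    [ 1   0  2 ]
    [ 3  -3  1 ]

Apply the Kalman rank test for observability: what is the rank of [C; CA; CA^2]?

3

CA = [[0, 1, -8], [8, 17, -9]]
CA^2 = [[7, 5, 24], [8, -18, 11]]
Observability matrix O = [C; CA; CA^2] = [[1, 0, 2], [3, -3, 1], [0, 1, -8], [8, 17, -9], [7, 5, 24], [8, -18, 11]]
Take the 3×3 submatrix of O formed by rows 1, 2, 3: [[1, 0, 2], [3, -3, 1], [0, 1, -8]]. Its determinant is 1·((-3)·(-8) - 1·1) - 0·(3·(-8) - 1·0) + 2·(3·1 - (-3)·0) = 1·23 - 0·(-24) + 2·3 = 29 ≠ 0.
So rank(O) ≥ 3; since O has 3 columns, rank(O) = 3.
rank(O) = 3 = n, so the pair (A, C) is completely observable.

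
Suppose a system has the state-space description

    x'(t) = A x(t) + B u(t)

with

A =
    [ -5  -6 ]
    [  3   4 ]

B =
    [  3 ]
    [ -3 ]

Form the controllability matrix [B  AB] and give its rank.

AB = [[3], [-3]]
Controllability matrix C = [B  AB] = [[3, 3], [-3, -3]]
Every column of C is a scalar multiple of column 1 = [3, -3] (multipliers 1, 1), so the columns span a one-dimensional space.
C ≠ 0, hence rank(C) = 1.
rank(C) = 1 < n = 2, so the pair (A, B) is not completely controllable.

1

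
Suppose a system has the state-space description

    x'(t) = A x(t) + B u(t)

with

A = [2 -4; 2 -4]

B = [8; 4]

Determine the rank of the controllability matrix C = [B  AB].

AB = [[0], [0]]
Controllability matrix C = [B  AB] = [[8, 0], [4, 0]]
Every column of C is a scalar multiple of column 1 = [8, 4] (multipliers 1, 0), so the columns span a one-dimensional space.
C ≠ 0, hence rank(C) = 1.
rank(C) = 1 < n = 2, so the pair (A, B) is not completely controllable.

1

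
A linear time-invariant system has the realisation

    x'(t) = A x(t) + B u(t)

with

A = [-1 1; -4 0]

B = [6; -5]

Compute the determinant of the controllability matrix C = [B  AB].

AB = [[-11], [-24]]
Controllability matrix C = [B  AB] = [[6, -11], [-5, -24]]
det(C) = 6·(-24) - (-11)·(-5) = -144 - 55 = -199
Since det(C) ≠ 0, rank(C) = 2 and the system is completely controllable.

-199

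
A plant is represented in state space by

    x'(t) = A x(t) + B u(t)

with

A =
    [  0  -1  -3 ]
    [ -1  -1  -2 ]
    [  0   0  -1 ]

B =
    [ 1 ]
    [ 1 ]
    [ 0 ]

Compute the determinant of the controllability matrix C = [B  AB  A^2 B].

AB = [[-1], [-2], [0]]
A^2B = [[2], [3], [0]]
Controllability matrix C = [B  AB  A^2B] = [[1, -1, 2], [1, -2, 3], [0, 0, 0]]
Expanding along the first row, det(C) = 1·((-2)·0 - 3·0) - (-1)·(1·0 - 3·0) + 2·(1·0 - (-2)·0) = 1·0 - (-1)·0 + 2·0 = 0
Since det(C) = 0, rank(C) < 3 and the system is not completely controllable.

0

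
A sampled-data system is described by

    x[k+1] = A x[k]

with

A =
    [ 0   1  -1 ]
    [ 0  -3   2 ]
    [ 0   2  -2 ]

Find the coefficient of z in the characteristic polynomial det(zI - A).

2

Expand det(zI - A) for the 3×3 matrix.
p(z) = z^3 + 5z^2 + 2z.
(Check: constant term = det(-A) = (-1)^3 det A = 0; coefficient of z^2 = -tr A = 5.)
The coefficient of z is 2.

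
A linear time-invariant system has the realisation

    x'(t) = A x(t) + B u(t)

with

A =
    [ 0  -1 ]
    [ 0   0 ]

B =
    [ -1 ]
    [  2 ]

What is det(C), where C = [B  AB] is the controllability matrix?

4

AB = [[-2], [0]]
Controllability matrix C = [B  AB] = [[-1, -2], [2, 0]]
det(C) = (-1)·0 - (-2)·2 = 0 - (-4) = 4
Since det(C) ≠ 0, rank(C) = 2 and the system is completely controllable.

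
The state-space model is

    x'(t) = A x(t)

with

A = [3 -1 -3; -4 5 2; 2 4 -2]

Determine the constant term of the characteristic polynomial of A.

-28

Expand det(sI - A) for the 3×3 matrix.
p(s) = s^3 - 6s^2 - 7s - 28.
(Check: constant term = det(-A) = (-1)^3 det A = -28; coefficient of s^2 = -tr A = -6.)
The constant term is -28.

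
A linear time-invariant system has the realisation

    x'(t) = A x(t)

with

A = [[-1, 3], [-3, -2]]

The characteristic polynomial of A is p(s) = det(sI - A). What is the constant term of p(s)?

11

For a 2×2 matrix, det(sI - A) = s^2 - (tr A)s + det A.
tr A = -3, det A = 11.
So p(s) = s^2 + 3s + 11.
The constant term is 11.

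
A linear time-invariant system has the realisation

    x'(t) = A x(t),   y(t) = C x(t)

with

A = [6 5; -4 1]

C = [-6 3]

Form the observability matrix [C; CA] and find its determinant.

306

CA = [[-48, -27]]
Observability matrix O = [C; CA] = [[-6, 3], [-48, -27]]
det(O) = (-6)·(-27) - 3·(-48) = 162 - (-144) = 306
Since det(O) ≠ 0, rank(O) = 2 and the system is completely observable.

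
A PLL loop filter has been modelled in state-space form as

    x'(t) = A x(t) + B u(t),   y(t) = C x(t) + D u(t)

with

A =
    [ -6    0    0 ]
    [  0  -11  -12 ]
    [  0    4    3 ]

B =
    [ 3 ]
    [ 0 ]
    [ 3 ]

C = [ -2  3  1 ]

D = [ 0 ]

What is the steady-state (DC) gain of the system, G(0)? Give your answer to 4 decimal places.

-6.0000

G(0) = C(-A)^{-1}B + D = -C A^{-1} B + D.
det A = -90, so A^{-1} = (1/-90)·adj(A) = [[-1/6, 0, 0], [0, 1/5, 4/5], [0, -4/15, -11/15]]
A^{-1} B = [-1/2, 12/5, -11/5]^T
C A^{-1} B = 6
G(0) = D - C A^{-1} B = 0 - (6) = -6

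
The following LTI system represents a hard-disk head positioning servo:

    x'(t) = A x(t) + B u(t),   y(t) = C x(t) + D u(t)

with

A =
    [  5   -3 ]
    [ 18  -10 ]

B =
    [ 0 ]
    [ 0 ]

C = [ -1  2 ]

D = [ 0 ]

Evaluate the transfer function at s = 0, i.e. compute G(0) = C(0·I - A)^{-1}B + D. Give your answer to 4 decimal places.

0.0000

G(0) = C(-A)^{-1}B + D = -C A^{-1} B + D.
det A = 4, so A^{-1} = (1/4)·adj(A) = [[-5/2, 3/4], [-9/2, 5/4]]
A^{-1} B = [0, 0]^T
C A^{-1} B = 0
G(0) = D - C A^{-1} B = 0 - (0) = 0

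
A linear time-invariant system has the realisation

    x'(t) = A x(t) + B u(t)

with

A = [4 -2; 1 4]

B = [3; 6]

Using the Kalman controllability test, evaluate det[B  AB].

AB = [[0], [27]]
Controllability matrix C = [B  AB] = [[3, 0], [6, 27]]
det(C) = 3·27 - 0·6 = 81 - 0 = 81
Since det(C) ≠ 0, rank(C) = 2 and the system is completely controllable.

81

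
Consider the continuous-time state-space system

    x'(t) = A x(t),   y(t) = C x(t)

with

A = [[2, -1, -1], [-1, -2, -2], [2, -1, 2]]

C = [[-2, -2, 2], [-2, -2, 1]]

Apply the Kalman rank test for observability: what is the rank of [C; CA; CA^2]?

3

CA = [[2, 4, 10], [0, 5, 8]]
CA^2 = [[20, -20, 10], [11, -18, 6]]
Observability matrix O = [C; CA; CA^2] = [[-2, -2, 2], [-2, -2, 1], [2, 4, 10], [0, 5, 8], [20, -20, 10], [11, -18, 6]]
Take the 3×3 submatrix of O formed by rows 1, 2, 3: [[-2, -2, 2], [-2, -2, 1], [2, 4, 10]]. Its determinant is (-2)·((-2)·10 - 1·4) - (-2)·((-2)·10 - 1·2) + 2·((-2)·4 - (-2)·2) = (-2)·(-24) - (-2)·(-22) + 2·(-4) = -4 ≠ 0.
So rank(O) ≥ 3; since O has 3 columns, rank(O) = 3.
rank(O) = 3 = n, so the pair (A, C) is completely observable.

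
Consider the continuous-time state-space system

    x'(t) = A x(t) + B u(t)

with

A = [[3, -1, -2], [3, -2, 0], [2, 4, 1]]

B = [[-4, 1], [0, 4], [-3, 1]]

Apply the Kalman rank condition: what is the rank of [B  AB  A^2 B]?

AB = [[-6, -3], [-12, -5], [-11, 19]]
A^2B = [[16, -42], [6, 1], [-71, -7]]
Controllability matrix C = [B  AB  A^2B] = [[-4, 1, -6, -3, 16, -42], [0, 4, -12, -5, 6, 1], [-3, 1, -11, 19, -71, -7]]
Take the 3×3 submatrix of C formed by columns 1, 2, 3: [[-4, 1, -6], [0, 4, -12], [-3, 1, -11]]. Its determinant is (-4)·(4·(-11) - (-12)·1) - 1·(0·(-11) - (-12)·(-3)) + (-6)·(0·1 - 4·(-3)) = (-4)·(-32) - 1·(-36) + (-6)·12 = 92 ≠ 0.
So rank(C) ≥ 3; since C has 3 rows, rank(C) = 3.
rank(C) = 3 = n, so the pair (A, B) is completely controllable.

3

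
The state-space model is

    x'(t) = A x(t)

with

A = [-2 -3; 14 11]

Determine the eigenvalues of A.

4, 5

det(sI - A) = s^2 - (tr A)s + det A, with tr A = (-2) + 11 = 9 and det A = (-2)·11 - (-3)·14 = -22 - (-42) = 20.
So p(s) = det(sI - A) = s^2 - 9s + 20.
Factor s^2 - 9s + 20: two numbers with sum 9 and product 20 are 5 and 4, so s^2 - 9s + 20 = (s - 5)(s - 4).
Hence p(s) = (s - 5) (s - 4), with roots 4, 5.
At least one eigenvalue has non-negative real part, so the system is not asymptotically stable.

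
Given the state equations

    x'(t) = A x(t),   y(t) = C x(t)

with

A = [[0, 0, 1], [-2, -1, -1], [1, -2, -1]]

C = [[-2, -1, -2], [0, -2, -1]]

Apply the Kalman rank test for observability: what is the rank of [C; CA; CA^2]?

3

CA = [[0, 5, 1], [3, 4, 3]]
CA^2 = [[-9, -7, -6], [-5, -10, -4]]
Observability matrix O = [C; CA; CA^2] = [[-2, -1, -2], [0, -2, -1], [0, 5, 1], [3, 4, 3], [-9, -7, -6], [-5, -10, -4]]
Take the 3×3 submatrix of O formed by rows 1, 2, 3: [[-2, -1, -2], [0, -2, -1], [0, 5, 1]]. Its determinant is (-2)·((-2)·1 - (-1)·5) - (-1)·(0·1 - (-1)·0) + (-2)·(0·5 - (-2)·0) = (-2)·3 - (-1)·0 + (-2)·0 = -6 ≠ 0.
So rank(O) ≥ 3; since O has 3 columns, rank(O) = 3.
rank(O) = 3 = n, so the pair (A, C) is completely observable.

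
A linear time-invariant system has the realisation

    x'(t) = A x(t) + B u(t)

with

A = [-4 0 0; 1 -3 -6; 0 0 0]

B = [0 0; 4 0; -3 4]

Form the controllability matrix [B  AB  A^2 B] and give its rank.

2

AB = [[0, 0], [6, -24], [0, 0]]
A^2B = [[0, 0], [-18, 72], [0, 0]]
Controllability matrix C = [B  AB  A^2B] = [[0, 0, 0, 0, 0, 0], [4, 0, 6, -24, -18, 72], [-3, 4, 0, 0, 0, 0]]
Row 1 of C is identically zero, so rank(C) ≤ 2.
The 2×2 minor from rows 2, 3, columns 1, 2 is 4·4 - 0·(-3) = 16 - 0 = 16 ≠ 0, so rank(C) = 2.
rank(C) = 2 < n = 3, so the pair (A, B) is not completely controllable.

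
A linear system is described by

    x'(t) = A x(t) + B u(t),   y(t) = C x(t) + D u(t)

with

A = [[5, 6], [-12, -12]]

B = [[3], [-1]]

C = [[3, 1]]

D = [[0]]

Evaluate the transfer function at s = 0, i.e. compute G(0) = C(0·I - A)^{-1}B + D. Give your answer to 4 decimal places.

G(0) = C(-A)^{-1}B + D = -C A^{-1} B + D.
det A = 12, so A^{-1} = (1/12)·adj(A) = [[-1, -1/2], [1, 5/12]]
A^{-1} B = [-5/2, 31/12]^T
C A^{-1} B = -59/12
G(0) = D - C A^{-1} B = 0 - (-59/12) = 59/12 ≈ 4.9167

4.9167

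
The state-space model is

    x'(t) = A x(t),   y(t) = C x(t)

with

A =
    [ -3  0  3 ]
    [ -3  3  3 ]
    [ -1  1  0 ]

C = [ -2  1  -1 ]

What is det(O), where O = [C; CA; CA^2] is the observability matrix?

-159

CA = [[4, 2, -3]]
CA^2 = [[-15, 3, 18]]
Observability matrix O = [C; CA; CA^2] = [[-2, 1, -1], [4, 2, -3], [-15, 3, 18]]
Expanding along the first row, det(O) = (-2)·(2·18 - (-3)·3) - 1·(4·18 - (-3)·(-15)) + (-1)·(4·3 - 2·(-15)) = (-2)·45 - 1·27 + (-1)·42 = -159
Since det(O) ≠ 0, rank(O) = 3 and the system is completely observable.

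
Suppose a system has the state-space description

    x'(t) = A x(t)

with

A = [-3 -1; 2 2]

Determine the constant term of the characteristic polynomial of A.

For a 2×2 matrix, det(sI - A) = s^2 - (tr A)s + det A.
tr A = -1, det A = -4.
So p(s) = s^2 + s - 4.
The constant term is -4.

-4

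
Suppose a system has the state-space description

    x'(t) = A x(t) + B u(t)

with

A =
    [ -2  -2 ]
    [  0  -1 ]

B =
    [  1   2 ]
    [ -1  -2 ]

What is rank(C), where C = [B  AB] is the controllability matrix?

2

AB = [[0, 0], [1, 2]]
Controllability matrix C = [B  AB] = [[1, 2, 0, 0], [-1, -2, 1, 2]]
Take the 2×2 submatrix of C formed by columns 1, 3: [[1, 0], [-1, 1]]. Its determinant is 1·1 - 0·(-1) = 1 - 0 = 1 ≠ 0.
So rank(C) ≥ 2; since C has 2 rows, rank(C) = 2.
rank(C) = 2 = n, so the pair (A, B) is completely controllable.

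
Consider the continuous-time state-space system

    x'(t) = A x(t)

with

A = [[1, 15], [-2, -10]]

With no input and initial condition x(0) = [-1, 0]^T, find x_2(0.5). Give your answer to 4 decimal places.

0.1065

det(sI - A) = s^2 - (tr A)s + det A, with tr A = 1 + (-10) = -9 and det A = 1·(-10) - 15·(-2) = -10 - (-30) = 20.
So p(s) = det(sI - A) = s^2 + 9s + 20.
Factor s^2 + 9s + 20: two numbers with sum -9 and product 20 are -4 and -5, so s^2 + 9s + 20 = (s + 4)(s + 5).
Hence p(s) = (s + 4) (s + 5), with roots -5, -4.
The eigenvalues -5, -4 are distinct and real, so A is diagonalisable and x(t) = e^{At} x(0) = V diag(e^{λ_i t}) V^{-1} x(0), where the columns of V are the eigenvectors.
λ = -5: A - (-5)I = [[6, 15], [-2, -5]]. Row 1 gives 6·v1 + 15·v2 = 0, so take v_1 = [5, -2]^T.
λ = -4: A - (-4)I = [[5, 15], [-2, -6]]. Row 1 gives 5·v1 + 15·v2 = 0, so take v_2 = [-3, 1]^T.
V = [v_1 v_2] = [[5, -3], [-2, 1]] has det V = -1, so V^{-1} = adj(V)/det V = [[-1, -3], [-2, -5]].
Modal coordinates z(0) = V^{-1} x(0): (-1)·(-1) + (-3)·0 = 1; (-2)·(-1) + (-5)·0 = 2; so z(0) = [1, 2]^T.
x_2(t) = Σ_i (v_i)_2 · z_i(0) · e^{λ_i t} (row 2 of V times the modal terms).
x_2(0.5) = (-2)·1·e^{-5·0.5} + 1·2·e^{-4·0.5} = (-2)·0.082085 + 2·0.135335 = 0.1065.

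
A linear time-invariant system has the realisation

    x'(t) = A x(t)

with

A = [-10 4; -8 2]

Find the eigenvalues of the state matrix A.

-6, -2

det(sI - A) = s^2 - (tr A)s + det A, with tr A = (-10) + 2 = -8 and det A = (-10)·2 - 4·(-8) = -20 - (-32) = 12.
So p(s) = det(sI - A) = s^2 + 8s + 12.
Factor s^2 + 8s + 12: two numbers with sum -8 and product 12 are -2 and -6, so s^2 + 8s + 12 = (s + 2)(s + 6).
Hence p(s) = (s + 2) (s + 6), with roots -6, -2.
All eigenvalues have negative real part, so the system is asymptotically stable.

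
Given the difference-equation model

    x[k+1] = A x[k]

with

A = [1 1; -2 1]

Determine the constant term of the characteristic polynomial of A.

3

For a 2×2 matrix, det(zI - A) = z^2 - (tr A)z + det A.
tr A = 2, det A = 3.
So p(z) = z^2 - 2z + 3.
The constant term is 3.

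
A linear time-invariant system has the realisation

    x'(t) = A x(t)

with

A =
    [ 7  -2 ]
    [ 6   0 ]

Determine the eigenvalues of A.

3, 4

det(sI - A) = s^2 - (tr A)s + det A, with tr A = 7 + 0 = 7 and det A = 7·0 - (-2)·6 = 0 - (-12) = 12.
So p(s) = det(sI - A) = s^2 - 7s + 12.
Factor s^2 - 7s + 12: two numbers with sum 7 and product 12 are 4 and 3, so s^2 - 7s + 12 = (s - 4)(s - 3).
Hence p(s) = (s - 4) (s - 3), with roots 3, 4.
At least one eigenvalue has non-negative real part, so the system is not asymptotically stable.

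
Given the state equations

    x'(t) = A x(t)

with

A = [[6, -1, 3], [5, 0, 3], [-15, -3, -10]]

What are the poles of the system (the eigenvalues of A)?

det(sI - A) = s^3 - (tr A)s^2 + (M11 + M22 + M33)s - det A, where Mii is the 2×2 principal minor of A obtained by deleting row i and column i.
tr A = 6 + 0 + (-10) = -4; M11 = 0·(-10) - 3·(-3) = 0 - (-9) = 9; M22 = 6·(-10) - 3·(-15) = -60 - (-45) = -15; M33 = 6·0 - (-1)·5 = 0 - (-5) = 5; sum of minors = -1.
det A = 6·(0·(-10) - 3·(-3)) - (-1)·(5·(-10) - 3·(-15)) + 3·(5·(-3) - 0·(-15)) = 6·9 - (-1)·(-5) + 3·(-15) = 4.
So p(s) = det(sI - A) = s^3 + 4s^2 - s - 4.
Rational-root test: any integer root divides -4. Testing small divisors, s = -1 works: p(-1) = -1 + 4 + 1 + (-4) = 0, so (s + 1) is a factor.
Dividing, p(s) = (s + 1)(s^2 + 3s - 4).
Factor s^2 + 3s - 4: two numbers with sum -3 and product -4 are 1 and -4, so s^2 + 3s - 4 = (s - 1)(s + 4).
Hence p(s) = (s - 1) (s + 1) (s + 4), with roots -4, -1, 1.
At least one eigenvalue has non-negative real part, so the system is not asymptotically stable.

-4, -1, 1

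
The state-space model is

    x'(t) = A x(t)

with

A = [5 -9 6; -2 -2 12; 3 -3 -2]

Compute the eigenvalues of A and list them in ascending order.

det(sI - A) = s^3 - (tr A)s^2 + (M11 + M22 + M33)s - det A, where Mii is the 2×2 principal minor of A obtained by deleting row i and column i.
tr A = 5 + (-2) + (-2) = 1; M11 = (-2)·(-2) - 12·(-3) = 4 - (-36) = 40; M22 = 5·(-2) - 6·3 = -10 - 18 = -28; M33 = 5·(-2) - (-9)·(-2) = -10 - 18 = -28; sum of minors = -16.
det A = 5·((-2)·(-2) - 12·(-3)) - (-9)·((-2)·(-2) - 12·3) + 6·((-2)·(-3) - (-2)·3) = 5·40 - (-9)·(-32) + 6·12 = -16.
So p(s) = det(sI - A) = s^3 - s^2 - 16s + 16.
Rational-root test: any integer root divides 16. Testing small divisors, s = 1 works: p(1) = 1 + (-1) + (-16) + 16 = 0, so (s - 1) is a factor.
Dividing, p(s) = (s - 1)(s^2 - 16).
Factor s^2 - 16: two numbers with sum 0 and product -16 are 4 and -4, so s^2 - 16 = (s - 4)(s + 4).
Hence p(s) = (s - 4) (s - 1) (s + 4), with roots -4, 1, 4.
At least one eigenvalue has non-negative real part, so the system is not asymptotically stable.

-4, 1, 4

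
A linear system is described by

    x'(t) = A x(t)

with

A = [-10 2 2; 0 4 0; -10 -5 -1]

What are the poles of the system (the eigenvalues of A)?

det(sI - A) = s^3 - (tr A)s^2 + (M11 + M22 + M33)s - det A, where Mii is the 2×2 principal minor of A obtained by deleting row i and column i.
tr A = (-10) + 4 + (-1) = -7; M11 = 4·(-1) - 0·(-5) = -4 - 0 = -4; M22 = (-10)·(-1) - 2·(-10) = 10 - (-20) = 30; M33 = (-10)·4 - 2·0 = -40 - 0 = -40; sum of minors = -14.
det A = (-10)·(4·(-1) - 0·(-5)) - 2·(0·(-1) - 0·(-10)) + 2·(0·(-5) - 4·(-10)) = (-10)·(-4) - 2·0 + 2·40 = 120.
So p(s) = det(sI - A) = s^3 + 7s^2 - 14s - 120.
Rational-root test: any integer root divides -120. Testing small divisors, s = 4 works: p(4) = 64 + 112 + (-56) + (-120) = 0, so (s - 4) is a factor.
Dividing, p(s) = (s - 4)(s^2 + 11s + 30).
Factor s^2 + 11s + 30: two numbers with sum -11 and product 30 are -5 and -6, so s^2 + 11s + 30 = (s + 5)(s + 6).
Hence p(s) = (s - 4) (s + 5) (s + 6), with roots -6, -5, 4.
At least one eigenvalue has non-negative real part, so the system is not asymptotically stable.

-6, -5, 4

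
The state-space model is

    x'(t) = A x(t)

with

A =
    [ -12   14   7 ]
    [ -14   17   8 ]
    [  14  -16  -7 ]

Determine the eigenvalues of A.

-5, 1, 2

det(sI - A) = s^3 - (tr A)s^2 + (M11 + M22 + M33)s - det A, where Mii is the 2×2 principal minor of A obtained by deleting row i and column i.
tr A = (-12) + 17 + (-7) = -2; M11 = 17·(-7) - 8·(-16) = -119 - (-128) = 9; M22 = (-12)·(-7) - 7·14 = 84 - 98 = -14; M33 = (-12)·17 - 14·(-14) = -204 - (-196) = -8; sum of minors = -13.
det A = (-12)·(17·(-7) - 8·(-16)) - 14·((-14)·(-7) - 8·14) + 7·((-14)·(-16) - 17·14) = (-12)·9 - 14·(-14) + 7·(-14) = -10.
So p(s) = det(sI - A) = s^3 + 2s^2 - 13s + 10.
Rational-root test: any integer root divides 10. Testing small divisors, s = 1 works: p(1) = 1 + 2 + (-13) + 10 = 0, so (s - 1) is a factor.
Dividing, p(s) = (s - 1)(s^2 + 3s - 10).
Factor s^2 + 3s - 10: two numbers with sum -3 and product -10 are 2 and -5, so s^2 + 3s - 10 = (s - 2)(s + 5).
Hence p(s) = (s - 2) (s - 1) (s + 5), with roots -5, 1, 2.
At least one eigenvalue has non-negative real part, so the system is not asymptotically stable.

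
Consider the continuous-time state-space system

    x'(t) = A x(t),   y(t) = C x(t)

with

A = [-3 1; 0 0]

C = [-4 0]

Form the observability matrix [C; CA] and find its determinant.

16

CA = [[12, -4]]
Observability matrix O = [C; CA] = [[-4, 0], [12, -4]]
det(O) = (-4)·(-4) - 0·12 = 16 - 0 = 16
Since det(O) ≠ 0, rank(O) = 2 and the system is completely observable.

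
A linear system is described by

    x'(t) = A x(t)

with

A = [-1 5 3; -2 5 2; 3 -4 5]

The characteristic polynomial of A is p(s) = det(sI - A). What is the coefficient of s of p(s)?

24

Expand det(sI - A) for the 3×3 matrix.
p(s) = s^3 - 9s^2 + 24s - 26.
(Check: constant term = det(-A) = (-1)^3 det A = -26; coefficient of s^2 = -tr A = -9.)
The coefficient of s is 24.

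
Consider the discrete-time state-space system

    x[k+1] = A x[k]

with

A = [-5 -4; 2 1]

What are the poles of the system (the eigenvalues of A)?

-3, -1

det(zI - A) = z^2 - (tr A)z + det A, with tr A = (-5) + 1 = -4 and det A = (-5)·1 - (-4)·2 = -5 - (-8) = 3.
So p(z) = det(zI - A) = z^2 + 4z + 3.
Factor z^2 + 4z + 3: two numbers with sum -4 and product 3 are -1 and -3, so z^2 + 4z + 3 = (z + 1)(z + 3).
Hence p(z) = (z + 1) (z + 3), with roots -3, -1.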